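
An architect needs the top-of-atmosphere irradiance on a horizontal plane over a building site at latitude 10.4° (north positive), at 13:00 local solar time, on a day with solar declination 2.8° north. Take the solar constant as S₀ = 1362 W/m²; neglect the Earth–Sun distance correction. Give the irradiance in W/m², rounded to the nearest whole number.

Hour angle H = 15° × (13 − 12) = 15.00°.
With φ = 10.4°, δ = 2.8°, H = 15.00°: sin φ sin δ = 0.0088, cos φ cos δ cos H = 0.9489, so cos θ_z = 0.9577.
Top-of-atmosphere irradiance = S₀ cos θ_z = 1362 × 0.9577 = 1304.39 W/m².

1304 W/m²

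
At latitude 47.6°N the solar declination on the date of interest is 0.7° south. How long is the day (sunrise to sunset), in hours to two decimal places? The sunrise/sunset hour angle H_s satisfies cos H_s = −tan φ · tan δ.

The sunset hour angle satisfies cos H_s = −tan φ tan δ = 0.0134, giving H_s = 89.23°.
Day length = 2 H_s / 15° h⁻¹ = 178.46° / 15 = 11.897 h.

11.90 hours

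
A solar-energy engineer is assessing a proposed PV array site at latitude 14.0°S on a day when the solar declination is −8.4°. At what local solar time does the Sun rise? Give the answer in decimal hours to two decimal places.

5.86 h

−tan φ tan δ = −(-0.2493)(-0.1477) = -0.0368; H_s = arccos(-0.0368) = 92.11°.
Sunrise is at 12 − H_s/15 = 12 − 6.141 = 5.859 h local solar time.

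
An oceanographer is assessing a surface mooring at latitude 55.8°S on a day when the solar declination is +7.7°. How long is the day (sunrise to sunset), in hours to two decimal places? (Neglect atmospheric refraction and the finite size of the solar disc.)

cos H_s = −tan(-55.8°) · tan(7.7°) = 0.1989, so H_s = arccos(0.1989) = 78.53°.
Day length = 2 H_s / 15° h⁻¹ = 157.06° / 15 = 10.471 h.

10.47 hours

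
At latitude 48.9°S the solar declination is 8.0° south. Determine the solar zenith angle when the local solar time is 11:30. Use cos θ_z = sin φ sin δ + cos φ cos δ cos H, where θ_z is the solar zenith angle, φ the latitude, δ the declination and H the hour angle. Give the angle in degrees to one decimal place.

Hour angle H = 15° × (11.5 − 12) = -7.50°.
cos θ_z = sin φ sin δ + cos φ cos δ cos H = (-0.7536)(-0.1392) + (0.6574)(0.9903)(0.9914) = 0.7503.
θ_z = arccos(0.7503) = 41.38°.

41.4°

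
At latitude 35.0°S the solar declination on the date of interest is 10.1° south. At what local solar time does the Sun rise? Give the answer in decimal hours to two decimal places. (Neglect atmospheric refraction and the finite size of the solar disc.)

5.52 h

cos H_s = −tan(-35.0°) · tan(-10.1°) = -0.1247, so H_s = arccos(-0.1247) = 97.16°.
Sunrise is at 12 − H_s/15 = 12 − 6.477 = 5.523 h local solar time.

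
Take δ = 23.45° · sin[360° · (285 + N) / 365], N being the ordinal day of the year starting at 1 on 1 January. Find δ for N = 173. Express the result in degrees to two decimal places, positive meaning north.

+23.44°

360 × (285 + 173) / 365 = 451.726°; sin(451.726°) = 0.9995.
δ = 23.45 × 0.9995 = 23.438° ≈ +23.44°.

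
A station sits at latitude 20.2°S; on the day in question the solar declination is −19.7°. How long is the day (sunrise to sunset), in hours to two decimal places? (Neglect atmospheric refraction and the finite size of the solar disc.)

13.01 hours

−tan φ tan δ = −(-0.3679)(-0.3581) = -0.1317; H_s = arccos(-0.1317) = 97.57°.
Day length = 2 H_s / 15° h⁻¹ = 195.14° / 15 = 13.009 h.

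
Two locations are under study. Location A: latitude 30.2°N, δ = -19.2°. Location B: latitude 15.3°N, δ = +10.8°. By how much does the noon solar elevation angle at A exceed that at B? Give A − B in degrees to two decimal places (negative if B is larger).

-44.90°

A: 90° − |30.2 − (-19.2)| = 40.60°.
B: 90° − |15.3 − (10.8)| = 85.50°.
A − B = 40.60 − 85.50 = -44.90°.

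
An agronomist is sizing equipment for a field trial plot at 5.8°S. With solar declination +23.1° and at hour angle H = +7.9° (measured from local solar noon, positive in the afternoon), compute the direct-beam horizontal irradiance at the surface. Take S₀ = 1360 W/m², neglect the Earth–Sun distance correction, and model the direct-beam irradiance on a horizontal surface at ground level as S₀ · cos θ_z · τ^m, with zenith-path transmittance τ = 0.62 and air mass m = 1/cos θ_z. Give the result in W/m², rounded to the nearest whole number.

cos θ_z = sin(-5.8°) sin(23.1°) + cos(-5.8°) cos(23.1°) cos(7.90°) = -0.0396 + 0.9064 = 0.8668.
Air mass m = 1/cos θ_z = 1/0.8668 = 1.154; τ^m = 0.62^1.154 = 0.5760.
Surface direct beam = 1360 × 0.8668 × 0.5760 = 679.02 W/m².

679 W/m²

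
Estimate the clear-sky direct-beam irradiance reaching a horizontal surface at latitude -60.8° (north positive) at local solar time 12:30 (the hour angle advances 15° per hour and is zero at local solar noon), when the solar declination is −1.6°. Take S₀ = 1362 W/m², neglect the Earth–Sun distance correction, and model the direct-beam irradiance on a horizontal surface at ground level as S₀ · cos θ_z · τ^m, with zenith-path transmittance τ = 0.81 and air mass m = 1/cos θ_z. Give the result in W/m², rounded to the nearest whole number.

457 W/m²

Hour angle H = 15° × (12.5 − 12) = 7.50°.
cos θ_z = sin φ sin δ + cos φ cos δ cos H = (-0.8729)(-0.0279) + (0.4879)(0.9996)(0.9914) = 0.5079.
Air mass m = 1/cos θ_z = 1/0.5079 = 1.969; τ^m = 0.81^1.969 = 0.6604.
Surface direct beam = 1362 × 0.5079 × 0.6604 = 456.84 W/m².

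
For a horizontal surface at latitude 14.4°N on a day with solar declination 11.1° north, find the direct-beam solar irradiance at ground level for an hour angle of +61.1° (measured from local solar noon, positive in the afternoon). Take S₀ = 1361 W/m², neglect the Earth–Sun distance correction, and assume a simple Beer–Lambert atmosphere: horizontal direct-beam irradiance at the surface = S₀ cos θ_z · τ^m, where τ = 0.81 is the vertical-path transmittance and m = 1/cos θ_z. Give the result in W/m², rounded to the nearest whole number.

cos θ_z = sin φ sin δ + cos φ cos δ cos H = (0.2487)(0.1925) + (0.9686)(0.9813)(0.4833) = 0.5072.
Air mass m = 1/cos θ_z = 1/0.5072 = 1.972; τ^m = 0.81^1.972 = 0.6600.
Surface direct beam = 1361 × 0.5072 × 0.6600 = 455.60 W/m².

456 W/m²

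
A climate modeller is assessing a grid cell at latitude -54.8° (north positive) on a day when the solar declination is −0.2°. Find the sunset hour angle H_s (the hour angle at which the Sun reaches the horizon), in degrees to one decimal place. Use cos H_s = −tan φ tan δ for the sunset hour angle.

cos H_s = −tan(-54.8°) · tan(-0.2°) = -0.0049, so H_s = arccos(-0.0049) = 90.28°.

90.3°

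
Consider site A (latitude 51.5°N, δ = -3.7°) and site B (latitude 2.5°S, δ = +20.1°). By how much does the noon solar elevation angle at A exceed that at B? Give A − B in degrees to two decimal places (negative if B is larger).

-32.60°

A: 90° − |51.5 − (-3.7)| = 34.80°.
B: 90° − |-2.5 − (20.1)| = 67.40°.
A − B = 34.80 − 67.40 = -32.60°.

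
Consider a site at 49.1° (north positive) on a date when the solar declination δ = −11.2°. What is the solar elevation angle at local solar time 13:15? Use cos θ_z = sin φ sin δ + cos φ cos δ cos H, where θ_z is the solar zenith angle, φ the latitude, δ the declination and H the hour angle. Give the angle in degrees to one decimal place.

Hour angle H = 15° × (13.25 − 12) = 18.75°.
cos θ_z = sin(49.1°) sin(-11.2°) + cos(49.1°) cos(-11.2°) cos(18.75°) = -0.1468 + 0.6082 = 0.4614.
θ_z = arccos(0.4614) = 62.52°, so the elevation is 90° − 62.52° = 27.48°.

27.5°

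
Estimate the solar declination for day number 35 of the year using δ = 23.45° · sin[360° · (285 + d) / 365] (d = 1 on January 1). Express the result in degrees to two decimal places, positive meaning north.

-16.40°

360 × (285 + 35) / 365 = 315.616°; sin(315.616°) = -0.6995.
δ = 23.45 × -0.6995 = -16.403° ≈ -16.40°.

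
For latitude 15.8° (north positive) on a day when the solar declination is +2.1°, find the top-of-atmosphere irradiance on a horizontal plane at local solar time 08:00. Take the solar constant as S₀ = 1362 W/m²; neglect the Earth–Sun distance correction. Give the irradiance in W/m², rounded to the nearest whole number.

Hour angle H = 15° × (8 − 12) = -60.00°.
cos θ_z = sin φ sin δ + cos φ cos δ cos H = (0.2723)(0.0366) + (0.9622)(0.9993)(0.5000) = 0.4907.
Top-of-atmosphere irradiance = S₀ cos θ_z = 1362 × 0.4907 = 668.33 W/m².

668 W/m²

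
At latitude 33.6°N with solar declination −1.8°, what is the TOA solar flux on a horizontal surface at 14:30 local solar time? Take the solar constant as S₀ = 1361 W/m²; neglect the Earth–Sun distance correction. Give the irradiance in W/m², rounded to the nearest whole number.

875 W/m²

Hour angle H = 15° × (14.5 − 12) = 37.50°.
With φ = 33.6°, δ = -1.8°, H = 37.50°: sin φ sin δ = -0.0174, cos φ cos δ cos H = 0.6605, so cos θ_z = 0.6431.
Top-of-atmosphere irradiance = S₀ cos θ_z = 1361 × 0.6431 = 875.26 W/m².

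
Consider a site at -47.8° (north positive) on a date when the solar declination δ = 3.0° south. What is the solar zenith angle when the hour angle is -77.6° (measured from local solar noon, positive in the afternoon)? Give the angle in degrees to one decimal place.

cos θ_z = sin(-47.8°) sin(-3.0°) + cos(-47.8°) cos(-3.0°) cos(-77.60°) = 0.0388 + 0.1440 = 0.1828.
θ_z = arccos(0.1828) = 79.47°.

79.5°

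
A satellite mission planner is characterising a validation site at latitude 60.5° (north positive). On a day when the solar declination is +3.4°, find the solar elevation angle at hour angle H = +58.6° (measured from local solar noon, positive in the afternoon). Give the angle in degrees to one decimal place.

cos θ_z = sin φ sin δ + cos φ cos δ cos H = (0.8704)(0.0593) + (0.4924)(0.9982)(0.5210) = 0.3077.
θ_z = arccos(0.3077) = 72.08°, so the elevation is 90° − 72.08° = 17.92°.

17.9°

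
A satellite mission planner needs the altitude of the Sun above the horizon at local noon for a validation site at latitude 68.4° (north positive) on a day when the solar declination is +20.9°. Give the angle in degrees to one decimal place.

42.5°

At local solar noon the hour angle is zero, so the elevation is 90° − |φ − δ| = 90° − |68.4° − (20.9°)| = 90° − 47.5° = 42.5°.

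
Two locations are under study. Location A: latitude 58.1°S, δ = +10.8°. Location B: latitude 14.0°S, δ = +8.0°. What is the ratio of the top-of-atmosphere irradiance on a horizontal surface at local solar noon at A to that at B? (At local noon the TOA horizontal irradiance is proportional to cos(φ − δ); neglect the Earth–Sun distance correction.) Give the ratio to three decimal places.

0.388

A: cos θ_z = cos(-58.1° − (10.8°)) = 0.3600.
B: cos θ_z = cos(-14.0° − (8.0°)) = 0.9272.
Ratio A/B = 0.3600 / 0.9272 = 0.3883.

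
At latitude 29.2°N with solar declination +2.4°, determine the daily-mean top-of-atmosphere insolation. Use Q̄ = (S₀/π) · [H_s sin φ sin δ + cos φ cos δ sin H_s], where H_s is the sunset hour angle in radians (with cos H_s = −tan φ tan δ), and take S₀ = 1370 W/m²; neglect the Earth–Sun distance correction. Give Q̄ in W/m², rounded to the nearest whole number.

394 W/m²

The sunset hour angle satisfies cos H_s = −tan φ tan δ = -0.0234, giving H_s = 91.34°. In radians, H_s = 1.5942.
H_s sin φ sin δ = 1.5942 × 0.4879 × 0.0419 = 0.0326.
cos φ cos δ sin H_s = 0.8729 × 0.9991 × 0.9997 = 0.8719.
Q̄ = (1370/π) × (0.0326 + 0.8719) = 436.08 × 0.9045 = 394.43 W/m².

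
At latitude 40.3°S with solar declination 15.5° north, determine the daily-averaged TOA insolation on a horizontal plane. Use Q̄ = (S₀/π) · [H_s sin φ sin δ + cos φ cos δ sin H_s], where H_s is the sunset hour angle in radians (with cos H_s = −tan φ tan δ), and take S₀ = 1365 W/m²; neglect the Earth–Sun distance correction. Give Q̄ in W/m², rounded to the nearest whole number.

The sunset hour angle satisfies cos H_s = −tan φ tan δ = 0.2352, giving H_s = 76.40°. In radians, H_s = 1.3334.
H_s sin φ sin δ = 1.3334 × -0.6468 × 0.2672 = -0.2304.
cos φ cos δ sin H_s = 0.7627 × 0.9636 × 0.9720 = 0.7144.
Q̄ = (1365/π) × (-0.2304 + 0.7144) = 434.49 × 0.4840 = 210.29 W/m².

210 W/m²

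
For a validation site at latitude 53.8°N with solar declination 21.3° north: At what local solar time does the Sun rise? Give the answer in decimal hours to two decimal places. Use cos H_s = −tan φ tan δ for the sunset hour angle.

cos H_s = −tan(53.8°) · tan(21.3°) = -0.5327, so H_s = arccos(-0.5327) = 122.19°.
Sunrise is at 12 − H_s/15 = 12 − 8.146 = 3.854 h local solar time.

3.85 h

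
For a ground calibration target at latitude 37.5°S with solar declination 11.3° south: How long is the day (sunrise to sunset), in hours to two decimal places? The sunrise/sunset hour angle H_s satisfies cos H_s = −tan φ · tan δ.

13.18 hours

cos H_s = −tan(-37.5°) · tan(-11.3°) = -0.1533, so H_s = arccos(-0.1533) = 98.82°.
Day length = 2 H_s / 15° h⁻¹ = 197.64° / 15 = 13.176 h.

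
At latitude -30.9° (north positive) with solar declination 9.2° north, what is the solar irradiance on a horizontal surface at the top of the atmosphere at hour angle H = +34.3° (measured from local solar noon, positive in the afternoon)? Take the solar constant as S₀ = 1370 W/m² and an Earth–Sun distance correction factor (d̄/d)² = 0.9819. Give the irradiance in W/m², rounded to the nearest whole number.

831 W/m²

cos θ_z = sin(-30.9°) sin(9.2°) + cos(-30.9°) cos(9.2°) cos(34.30°) = -0.0821 + 0.6997 = 0.6176.
Top-of-atmosphere irradiance = S₀ (d̄/d)² cos θ_z = 1370 × 0.9819 × 0.6176 = 830.80 W/m².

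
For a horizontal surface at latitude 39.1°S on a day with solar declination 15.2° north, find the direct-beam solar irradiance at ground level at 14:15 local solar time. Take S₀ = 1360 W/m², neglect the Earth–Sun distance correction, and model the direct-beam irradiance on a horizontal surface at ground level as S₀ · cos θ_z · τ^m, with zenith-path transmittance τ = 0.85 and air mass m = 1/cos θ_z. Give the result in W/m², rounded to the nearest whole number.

436 W/m²

Hour angle H = 15° × (14.25 − 12) = 33.75°.
cos θ_z = sin φ sin δ + cos φ cos δ cos H = (-0.6307)(0.2622) + (0.7760)(0.9650)(0.8315) = 0.4573.
Air mass m = 1/cos θ_z = 1/0.4573 = 2.187; τ^m = 0.85^2.187 = 0.7009.
Surface direct beam = 1360 × 0.4573 × 0.7009 = 435.91 W/m².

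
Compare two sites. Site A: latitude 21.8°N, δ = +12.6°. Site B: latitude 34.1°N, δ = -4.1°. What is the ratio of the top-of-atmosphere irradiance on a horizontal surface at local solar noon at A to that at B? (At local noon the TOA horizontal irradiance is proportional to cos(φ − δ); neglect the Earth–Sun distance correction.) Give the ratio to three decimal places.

A: cos θ_z = cos(21.8° − (12.6°)) = 0.9871.
B: cos θ_z = cos(34.1° − (-4.1°)) = 0.7859.
Ratio A/B = 0.9871 / 0.7859 = 1.2560.

1.256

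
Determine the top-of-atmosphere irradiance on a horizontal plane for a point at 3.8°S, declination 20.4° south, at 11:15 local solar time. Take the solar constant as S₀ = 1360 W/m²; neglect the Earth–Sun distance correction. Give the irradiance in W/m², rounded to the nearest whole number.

1279 W/m²

Hour angle H = 15° × (11.25 − 12) = -11.25°.
cos θ_z = sin φ sin δ + cos φ cos δ cos H = (-0.0663)(-0.3486) + (0.9978)(0.9373)(0.9808) = 0.9404.
Top-of-atmosphere irradiance = S₀ cos θ_z = 1360 × 0.9404 = 1278.94 W/m².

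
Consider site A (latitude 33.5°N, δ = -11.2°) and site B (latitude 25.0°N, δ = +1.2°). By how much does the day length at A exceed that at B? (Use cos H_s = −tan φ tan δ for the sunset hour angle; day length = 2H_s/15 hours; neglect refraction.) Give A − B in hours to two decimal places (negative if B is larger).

A: H_s = arccos(−tan 33.5° · tan -11.2°) = 82.47°, so 2H_s/15 = 10.9960 h.
B: H_s = arccos(−tan 25.0° · tan 1.2°) = 90.56°, so 2H_s/15 = 12.0747 h.
A − B = 10.9960 − 12.0747 = -1.0787 h.

-1.08 h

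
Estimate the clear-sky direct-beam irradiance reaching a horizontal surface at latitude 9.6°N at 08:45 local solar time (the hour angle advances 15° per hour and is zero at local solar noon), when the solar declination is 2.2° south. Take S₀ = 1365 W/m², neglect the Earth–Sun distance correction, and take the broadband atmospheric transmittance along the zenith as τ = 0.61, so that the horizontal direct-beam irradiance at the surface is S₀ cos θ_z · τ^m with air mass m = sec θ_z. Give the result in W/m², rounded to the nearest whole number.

407 W/m²

Hour angle H = 15° × (8.75 − 12) = -48.75°.
cos θ_z = sin φ sin δ + cos φ cos δ cos H = (0.1668)(-0.0384) + (0.9860)(0.9993)(0.6593) = 0.6432.
Air mass m = 1/cos θ_z = 1/0.6432 = 1.555; τ^m = 0.61^1.555 = 0.4636.
Surface direct beam = 1365 × 0.6432 × 0.4636 = 407.03 W/m².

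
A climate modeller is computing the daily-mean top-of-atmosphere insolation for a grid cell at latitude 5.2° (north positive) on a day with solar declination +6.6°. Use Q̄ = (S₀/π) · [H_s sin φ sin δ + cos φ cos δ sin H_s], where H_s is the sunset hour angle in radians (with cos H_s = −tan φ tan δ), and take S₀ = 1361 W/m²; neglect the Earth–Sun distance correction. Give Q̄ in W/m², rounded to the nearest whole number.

The sunset hour angle satisfies cos H_s = −tan φ tan δ = -0.0105, giving H_s = 90.60°. In radians, H_s = 1.5813.
H_s sin φ sin δ = 1.5813 × 0.0906 × 0.1149 = 0.0165.
cos φ cos δ sin H_s = 0.9959 × 0.9934 × 0.9999 = 0.9892.
Q̄ = (1361/π) × (0.0165 + 0.9892) = 433.22 × 1.0057 = 435.69 W/m².

436 W/m²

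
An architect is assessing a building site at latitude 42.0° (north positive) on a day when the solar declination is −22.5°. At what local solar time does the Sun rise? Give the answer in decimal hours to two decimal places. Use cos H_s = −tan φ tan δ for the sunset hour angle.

cos H_s = −tan(42.0°) · tan(-22.5°) = 0.3730, so H_s = arccos(0.3730) = 68.10°.
Sunrise is at 12 − H_s/15 = 12 − 4.540 = 7.460 h local solar time.

7.46 h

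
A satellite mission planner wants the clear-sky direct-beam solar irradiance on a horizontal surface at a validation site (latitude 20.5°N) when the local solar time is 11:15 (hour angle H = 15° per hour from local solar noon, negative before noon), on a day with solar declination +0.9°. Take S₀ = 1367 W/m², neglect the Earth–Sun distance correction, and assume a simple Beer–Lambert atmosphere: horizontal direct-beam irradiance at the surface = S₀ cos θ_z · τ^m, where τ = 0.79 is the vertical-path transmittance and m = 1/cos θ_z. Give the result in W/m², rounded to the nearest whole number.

979 W/m²

Hour angle H = 15° × (11.25 − 12) = -11.25°.
With φ = 20.5°, δ = 0.9°, H = -11.25°: sin φ sin δ = 0.0055, cos φ cos δ cos H = 0.9186, so cos θ_z = 0.9241.
Air mass m = 1/cos θ_z = 1/0.9241 = 1.082; τ^m = 0.79^1.082 = 0.7749.
Surface direct beam = 1367 × 0.9241 × 0.7749 = 978.89 W/m².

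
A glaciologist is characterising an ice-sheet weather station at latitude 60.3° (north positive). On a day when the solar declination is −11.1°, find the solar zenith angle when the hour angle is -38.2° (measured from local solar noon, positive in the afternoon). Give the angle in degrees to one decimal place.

With φ = 60.3°, δ = -11.1°, H = -38.20°: sin φ sin δ = -0.1672, cos φ cos δ cos H = 0.3821, so cos θ_z = 0.2149.
θ_z = arccos(0.2149) = 77.59°.

77.6°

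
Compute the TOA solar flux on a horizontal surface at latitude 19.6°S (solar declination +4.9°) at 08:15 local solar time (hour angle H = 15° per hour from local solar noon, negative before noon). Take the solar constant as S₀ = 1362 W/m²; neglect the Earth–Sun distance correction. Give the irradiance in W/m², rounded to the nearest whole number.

671 W/m²

Hour angle H = 15° × (8.25 − 12) = -56.25°.
With φ = -19.6°, δ = 4.9°, H = -56.25°: sin φ sin δ = -0.0287, cos φ cos δ cos H = 0.5215, so cos θ_z = 0.4928.
Top-of-atmosphere irradiance = S₀ cos θ_z = 1362 × 0.4928 = 671.19 W/m².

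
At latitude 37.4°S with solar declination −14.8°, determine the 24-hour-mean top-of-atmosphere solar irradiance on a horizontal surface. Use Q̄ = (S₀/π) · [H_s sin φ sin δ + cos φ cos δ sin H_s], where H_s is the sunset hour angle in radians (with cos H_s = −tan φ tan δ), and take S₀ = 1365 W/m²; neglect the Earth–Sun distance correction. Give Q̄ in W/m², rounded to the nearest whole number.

446 W/m²

cos H_s = −tan(-37.4°) · tan(-14.8°) = -0.2020, so H_s = arccos(-0.2020) = 101.65°. In radians, H_s = 1.7741.
H_s sin φ sin δ = 1.7741 × -0.6074 × -0.2554 = 0.2752.
cos φ cos δ sin H_s = 0.7944 × 0.9668 × 0.9794 = 0.7522.
Q̄ = (1365/π) × (0.2752 + 0.7522) = 434.49 × 1.0274 = 446.40 W/m².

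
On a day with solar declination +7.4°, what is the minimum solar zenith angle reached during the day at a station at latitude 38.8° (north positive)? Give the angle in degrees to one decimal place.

31.4°

At local solar noon the hour angle is zero, so the zenith angle is |φ − δ| = |38.8° − (7.4°)| = 31.4°.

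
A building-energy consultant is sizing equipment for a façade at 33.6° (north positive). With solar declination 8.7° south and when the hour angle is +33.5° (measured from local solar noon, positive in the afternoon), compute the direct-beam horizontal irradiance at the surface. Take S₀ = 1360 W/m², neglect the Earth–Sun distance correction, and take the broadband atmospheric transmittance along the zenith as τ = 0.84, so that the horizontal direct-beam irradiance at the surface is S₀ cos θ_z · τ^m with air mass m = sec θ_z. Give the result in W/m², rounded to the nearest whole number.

614 W/m²

cos θ_z = sin φ sin δ + cos φ cos δ cos H = (0.5534)(-0.1513) + (0.8329)(0.9885)(0.8339) = 0.6028.
Air mass m = 1/cos θ_z = 1/0.6028 = 1.659; τ^m = 0.84^1.659 = 0.7488.
Surface direct beam = 1360 × 0.6028 × 0.7488 = 613.87 W/m².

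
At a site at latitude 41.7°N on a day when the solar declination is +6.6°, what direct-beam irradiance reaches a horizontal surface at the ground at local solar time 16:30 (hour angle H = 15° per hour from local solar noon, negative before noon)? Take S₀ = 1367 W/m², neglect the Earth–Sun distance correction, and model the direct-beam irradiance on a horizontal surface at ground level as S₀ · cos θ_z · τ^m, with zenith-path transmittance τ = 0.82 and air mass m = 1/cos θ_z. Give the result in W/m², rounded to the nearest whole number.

284 W/m²

Hour angle H = 15° × (16.5 − 12) = 67.50°.
cos θ_z = sin(41.7°) sin(6.6°) + cos(41.7°) cos(6.6°) cos(67.50°) = 0.0765 + 0.2838 = 0.3603.
Air mass m = 1/cos θ_z = 1/0.3603 = 2.775; τ^m = 0.82^2.775 = 0.5765.
Surface direct beam = 1367 × 0.3603 × 0.5765 = 283.94 W/m².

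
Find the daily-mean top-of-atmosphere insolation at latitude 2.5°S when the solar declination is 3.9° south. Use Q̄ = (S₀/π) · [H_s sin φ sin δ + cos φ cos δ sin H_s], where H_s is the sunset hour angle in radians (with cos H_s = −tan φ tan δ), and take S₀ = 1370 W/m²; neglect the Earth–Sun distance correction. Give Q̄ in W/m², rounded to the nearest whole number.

cos H_s = −tan(-2.5°) · tan(-3.9°) = -0.0030, so H_s = arccos(-0.0030) = 90.17°. In radians, H_s = 1.5738.
H_s sin φ sin δ = 1.5738 × -0.0436 × -0.0680 = 0.0047.
cos φ cos δ sin H_s = 0.9990 × 0.9977 × 1.0000 = 0.9967.
Q̄ = (1370/π) × (0.0047 + 0.9967) = 436.08 × 1.0014 = 436.69 W/m².

437 W/m²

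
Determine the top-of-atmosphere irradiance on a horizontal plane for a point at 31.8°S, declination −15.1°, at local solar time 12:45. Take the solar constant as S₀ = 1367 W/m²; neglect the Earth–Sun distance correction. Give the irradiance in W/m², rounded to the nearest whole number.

Hour angle H = 15° × (12.75 − 12) = 11.25°.
With φ = -31.8°, δ = -15.1°, H = 11.25°: sin φ sin δ = 0.1373, cos φ cos δ cos H = 0.8048, so cos θ_z = 0.9421.
Top-of-atmosphere irradiance = S₀ cos θ_z = 1367 × 0.9421 = 1287.85 W/m².

1288 W/m²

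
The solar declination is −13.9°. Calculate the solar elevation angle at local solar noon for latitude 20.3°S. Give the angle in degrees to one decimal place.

At local solar noon the hour angle is zero, so the elevation is 90° − |φ − δ| = 90° − |-20.3° − (-13.9°)| = 90° − 6.4° = 83.6°.

83.6°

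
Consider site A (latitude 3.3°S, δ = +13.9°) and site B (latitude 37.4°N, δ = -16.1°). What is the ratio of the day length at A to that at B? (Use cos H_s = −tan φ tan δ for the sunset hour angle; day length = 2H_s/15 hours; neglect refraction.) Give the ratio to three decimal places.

1.154

A: H_s = arccos(−tan -3.3° · tan 13.9°) = 89.18°, so 2H_s/15 = 11.8907 h.
B: H_s = arccos(−tan 37.4° · tan -16.1°) = 77.25°, so 2H_s/15 = 10.3000 h.
Ratio A/B = 11.8907 / 10.3000 = 1.1544.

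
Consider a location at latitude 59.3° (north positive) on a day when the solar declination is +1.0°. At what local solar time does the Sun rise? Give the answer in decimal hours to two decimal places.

5.89 h

cos H_s = −tan(59.3°) · tan(1.0°) = -0.0294, so H_s = arccos(-0.0294) = 91.68°.
Sunrise is at 12 − H_s/15 = 12 − 6.112 = 5.888 h local solar time.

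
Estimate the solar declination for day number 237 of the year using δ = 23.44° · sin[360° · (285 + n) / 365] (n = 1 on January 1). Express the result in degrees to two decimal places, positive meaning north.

+9.96°

360 × (285 + 237) / 365 = 514.849°; sin(514.849°) = 0.4250.
δ = 23.44 × 0.4250 = 9.962° ≈ +9.96°.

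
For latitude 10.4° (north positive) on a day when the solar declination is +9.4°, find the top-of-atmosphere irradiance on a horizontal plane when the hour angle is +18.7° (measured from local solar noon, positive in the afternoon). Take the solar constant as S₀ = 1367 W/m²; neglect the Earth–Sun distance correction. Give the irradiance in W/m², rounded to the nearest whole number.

1297 W/m²

cos θ_z = sin(10.4°) sin(9.4°) + cos(10.4°) cos(9.4°) cos(18.70°) = 0.0295 + 0.9191 = 0.9486.
Top-of-atmosphere irradiance = S₀ cos θ_z = 1367 × 0.9486 = 1296.74 W/m².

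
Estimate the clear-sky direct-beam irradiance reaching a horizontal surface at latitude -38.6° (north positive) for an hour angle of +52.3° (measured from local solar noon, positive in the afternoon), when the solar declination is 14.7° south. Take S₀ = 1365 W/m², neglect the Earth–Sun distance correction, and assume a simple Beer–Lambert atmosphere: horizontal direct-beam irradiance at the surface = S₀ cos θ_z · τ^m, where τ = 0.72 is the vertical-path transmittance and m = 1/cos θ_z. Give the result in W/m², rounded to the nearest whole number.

With φ = -38.6°, δ = -14.7°, H = 52.30°: sin φ sin δ = 0.1583, cos φ cos δ cos H = 0.4623, so cos θ_z = 0.6206.
Air mass m = 1/cos θ_z = 1/0.6206 = 1.611; τ^m = 0.72^1.611 = 0.5891.
Surface direct beam = 1365 × 0.6206 × 0.5891 = 499.04 W/m².

499 W/m²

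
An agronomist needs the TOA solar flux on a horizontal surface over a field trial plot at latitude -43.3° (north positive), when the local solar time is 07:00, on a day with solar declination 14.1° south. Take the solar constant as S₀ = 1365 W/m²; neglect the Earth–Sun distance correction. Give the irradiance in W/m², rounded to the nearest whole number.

Hour angle H = 15° × (7 − 12) = -75.00°.
cos θ_z = sin φ sin δ + cos φ cos δ cos H = (-0.6858)(-0.2436) + (0.7278)(0.9699)(0.2588) = 0.3497.
Top-of-atmosphere irradiance = S₀ cos θ_z = 1365 × 0.3497 = 477.34 W/m².

477 W/m²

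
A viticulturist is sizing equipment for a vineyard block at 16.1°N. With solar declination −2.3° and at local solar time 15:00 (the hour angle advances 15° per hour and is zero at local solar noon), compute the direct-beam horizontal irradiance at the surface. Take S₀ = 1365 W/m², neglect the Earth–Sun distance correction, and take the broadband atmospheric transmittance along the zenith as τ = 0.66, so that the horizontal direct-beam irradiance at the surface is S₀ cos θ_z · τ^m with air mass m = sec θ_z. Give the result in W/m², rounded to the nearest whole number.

Hour angle H = 15° × (15 − 12) = 45.00°.
With φ = 16.1°, δ = -2.3°, H = 45.00°: sin φ sin δ = -0.0111, cos φ cos δ cos H = 0.6788, so cos θ_z = 0.6677.
Air mass m = 1/cos θ_z = 1/0.6677 = 1.498; τ^m = 0.66^1.498 = 0.5366.
Surface direct beam = 1365 × 0.6677 × 0.5366 = 489.06 W/m².

489 W/m²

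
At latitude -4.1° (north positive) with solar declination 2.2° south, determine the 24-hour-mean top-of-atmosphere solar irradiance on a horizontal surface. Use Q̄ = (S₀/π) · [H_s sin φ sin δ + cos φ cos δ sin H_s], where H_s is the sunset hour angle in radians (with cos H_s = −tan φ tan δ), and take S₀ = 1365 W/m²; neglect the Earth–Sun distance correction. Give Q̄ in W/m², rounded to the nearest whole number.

435 W/m²

−tan φ tan δ = −(-0.0717)(-0.0384) = -0.0028; H_s = arccos(-0.0028) = 90.16°. In radians, H_s = 1.5736.
H_s sin φ sin δ = 1.5736 × -0.0715 × -0.0384 = 0.0043.
cos φ cos δ sin H_s = 0.9974 × 0.9993 × 1.0000 = 0.9967.
Q̄ = (1365/π) × (0.0043 + 0.9967) = 434.49 × 1.0010 = 434.92 W/m².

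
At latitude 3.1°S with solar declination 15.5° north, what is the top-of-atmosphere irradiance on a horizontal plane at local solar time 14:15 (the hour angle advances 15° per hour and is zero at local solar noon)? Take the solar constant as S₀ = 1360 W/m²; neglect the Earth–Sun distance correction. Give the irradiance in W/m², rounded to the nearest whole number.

1068 W/m²

Hour angle H = 15° × (14.25 − 12) = 33.75°.
cos θ_z = sin(-3.1°) sin(15.5°) + cos(-3.1°) cos(15.5°) cos(33.75°) = -0.0145 + 0.8001 = 0.7856.
Top-of-atmosphere irradiance = S₀ cos θ_z = 1360 × 0.7856 = 1068.42 W/m².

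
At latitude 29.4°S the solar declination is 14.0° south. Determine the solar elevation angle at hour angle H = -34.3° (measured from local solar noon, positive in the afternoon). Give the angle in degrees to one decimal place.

With φ = -29.4°, δ = -14.0°, H = -34.30°: sin φ sin δ = 0.1188, cos φ cos δ cos H = 0.6983, so cos θ_z = 0.8171.
θ_z = arccos(0.8171) = 35.20°, so the elevation is 90° − 35.20° = 54.80°.

54.8°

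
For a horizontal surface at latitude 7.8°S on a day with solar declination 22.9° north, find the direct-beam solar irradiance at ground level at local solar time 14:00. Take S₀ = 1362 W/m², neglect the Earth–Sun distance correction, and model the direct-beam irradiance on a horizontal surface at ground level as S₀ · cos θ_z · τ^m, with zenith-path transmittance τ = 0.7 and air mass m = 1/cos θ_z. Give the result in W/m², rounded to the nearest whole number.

619 W/m²

Hour angle H = 15° × (14 − 12) = 30.00°.
cos θ_z = sin φ sin δ + cos φ cos δ cos H = (-0.1357)(0.3891) + (0.9907)(0.9212)(0.8660) = 0.7375.
Air mass m = 1/cos θ_z = 1/0.7375 = 1.356; τ^m = 0.7^1.356 = 0.6165.
Surface direct beam = 1362 × 0.7375 × 0.6165 = 619.26 W/m².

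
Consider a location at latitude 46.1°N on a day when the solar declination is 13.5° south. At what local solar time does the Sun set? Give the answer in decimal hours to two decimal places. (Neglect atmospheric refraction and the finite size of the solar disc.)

17.04 h

The sunset hour angle satisfies cos H_s = −tan φ tan δ = 0.2495, giving H_s = 75.55°.
Sunset is at 12 + H_s/15 = 12 + 5.037 = 17.037 h local solar time.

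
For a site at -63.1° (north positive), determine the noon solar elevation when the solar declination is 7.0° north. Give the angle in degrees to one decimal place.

19.9°

At local solar noon the hour angle is zero, so the elevation is 90° − |φ − δ| = 90° − |-63.1° − (7.0°)| = 90° − 70.1° = 19.9°.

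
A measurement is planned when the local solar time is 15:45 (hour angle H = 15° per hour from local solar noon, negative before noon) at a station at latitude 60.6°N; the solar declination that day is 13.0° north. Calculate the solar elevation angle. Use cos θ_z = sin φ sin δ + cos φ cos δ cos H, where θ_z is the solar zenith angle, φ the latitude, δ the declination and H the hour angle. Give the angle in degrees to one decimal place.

27.5°

Hour angle H = 15° × (15.75 − 12) = 56.25°.
With φ = 60.6°, δ = 13.0°, H = 56.25°: sin φ sin δ = 0.1960, cos φ cos δ cos H = 0.2657, so cos θ_z = 0.4617.
θ_z = arccos(0.4617) = 62.50°, so the elevation is 90° − 62.50° = 27.50°.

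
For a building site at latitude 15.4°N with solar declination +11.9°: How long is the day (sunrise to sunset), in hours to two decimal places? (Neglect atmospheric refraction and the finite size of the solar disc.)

cos H_s = −tan(15.4°) · tan(11.9°) = -0.0580, so H_s = arccos(-0.0580) = 93.33°.
Day length = 2 H_s / 15° h⁻¹ = 186.66° / 15 = 12.444 h.

12.44 hours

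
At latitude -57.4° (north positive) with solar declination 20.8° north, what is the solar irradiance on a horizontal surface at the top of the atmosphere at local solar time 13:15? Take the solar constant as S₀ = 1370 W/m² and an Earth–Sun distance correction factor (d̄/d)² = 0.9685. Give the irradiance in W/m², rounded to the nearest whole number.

236 W/m²

Hour angle H = 15° × (13.25 − 12) = 18.75°.
cos θ_z = sin(-57.4°) sin(20.8°) + cos(-57.4°) cos(20.8°) cos(18.75°) = -0.2992 + 0.4769 = 0.1777.
Top-of-atmosphere irradiance = S₀ (d̄/d)² cos θ_z = 1370 × 0.9685 × 0.1777 = 235.78 W/m².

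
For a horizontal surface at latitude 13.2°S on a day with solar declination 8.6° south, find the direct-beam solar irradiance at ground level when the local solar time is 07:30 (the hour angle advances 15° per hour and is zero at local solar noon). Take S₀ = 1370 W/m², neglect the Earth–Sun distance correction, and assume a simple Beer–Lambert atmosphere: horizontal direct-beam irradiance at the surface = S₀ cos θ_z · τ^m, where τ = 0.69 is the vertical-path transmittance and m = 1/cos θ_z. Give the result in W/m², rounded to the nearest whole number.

Hour angle H = 15° × (7.5 − 12) = -67.50°.
cos θ_z = sin(-13.2°) sin(-8.6°) + cos(-13.2°) cos(-8.6°) cos(-67.50°) = 0.0341 + 0.3684 = 0.4025.
Air mass m = 1/cos θ_z = 1/0.4025 = 2.484; τ^m = 0.69^2.484 = 0.3978.
Surface direct beam = 1370 × 0.4025 × 0.3978 = 219.36 W/m².

219 W/m²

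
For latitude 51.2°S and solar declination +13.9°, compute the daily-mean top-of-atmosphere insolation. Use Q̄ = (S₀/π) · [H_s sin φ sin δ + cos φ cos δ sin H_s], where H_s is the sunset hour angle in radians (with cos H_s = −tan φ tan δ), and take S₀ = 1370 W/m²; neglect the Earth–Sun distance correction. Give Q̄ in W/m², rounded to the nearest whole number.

150 W/m²

cos H_s = −tan(-51.2°) · tan(13.9°) = 0.3078, so H_s = arccos(0.3078) = 72.07°. In radians, H_s = 1.2579.
H_s sin φ sin δ = 1.2579 × -0.7793 × 0.2402 = -0.2355.
cos φ cos δ sin H_s = 0.6266 × 0.9707 × 0.9514 = 0.5787.
Q̄ = (1370/π) × (-0.2355 + 0.5787) = 436.08 × 0.3432 = 149.66 W/m².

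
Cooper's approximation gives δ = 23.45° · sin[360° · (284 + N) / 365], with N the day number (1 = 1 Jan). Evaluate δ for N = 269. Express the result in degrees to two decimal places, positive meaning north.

-2.22°

360 × (284 + 269) / 365 = 545.425°; sin(545.425°) = -0.0945.
δ = 23.45 × -0.0945 = -2.216° ≈ -2.22°.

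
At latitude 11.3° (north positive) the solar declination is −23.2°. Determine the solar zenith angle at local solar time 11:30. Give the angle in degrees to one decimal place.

Hour angle H = 15° × (11.5 − 12) = -7.50°.
With φ = 11.3°, δ = -23.2°, H = -7.50°: sin φ sin δ = -0.0772, cos φ cos δ cos H = 0.8936, so cos θ_z = 0.8164.
θ_z = arccos(0.8164) = 35.27°.

35.3°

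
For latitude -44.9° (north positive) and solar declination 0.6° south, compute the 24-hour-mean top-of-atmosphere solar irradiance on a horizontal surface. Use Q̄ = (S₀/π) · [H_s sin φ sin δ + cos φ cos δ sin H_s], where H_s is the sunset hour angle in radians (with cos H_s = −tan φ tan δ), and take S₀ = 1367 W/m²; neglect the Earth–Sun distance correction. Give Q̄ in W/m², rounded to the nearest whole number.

313 W/m²

The sunset hour angle satisfies cos H_s = −tan φ tan δ = -0.0104, giving H_s = 90.60°. In radians, H_s = 1.5813.
H_s sin φ sin δ = 1.5813 × -0.7059 × -0.0105 = 0.0117.
cos φ cos δ sin H_s = 0.7083 × 0.9999 × 0.9999 = 0.7082.
Q̄ = (1367/π) × (0.0117 + 0.7082) = 435.13 × 0.7199 = 313.25 W/m².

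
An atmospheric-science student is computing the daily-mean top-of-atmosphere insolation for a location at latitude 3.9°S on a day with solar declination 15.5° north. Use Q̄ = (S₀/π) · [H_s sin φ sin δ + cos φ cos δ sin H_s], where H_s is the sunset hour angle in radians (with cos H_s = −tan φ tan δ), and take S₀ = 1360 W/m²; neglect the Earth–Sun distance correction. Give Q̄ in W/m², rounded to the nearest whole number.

The sunset hour angle satisfies cos H_s = −tan φ tan δ = 0.0189, giving H_s = 88.92°. In radians, H_s = 1.5519.
H_s sin φ sin δ = 1.5519 × -0.0680 × 0.2672 = -0.0282.
cos φ cos δ sin H_s = 0.9977 × 0.9636 × 0.9998 = 0.9612.
Q̄ = (1360/π) × (-0.0282 + 0.9612) = 432.90 × 0.9330 = 403.90 W/m².

404 W/m²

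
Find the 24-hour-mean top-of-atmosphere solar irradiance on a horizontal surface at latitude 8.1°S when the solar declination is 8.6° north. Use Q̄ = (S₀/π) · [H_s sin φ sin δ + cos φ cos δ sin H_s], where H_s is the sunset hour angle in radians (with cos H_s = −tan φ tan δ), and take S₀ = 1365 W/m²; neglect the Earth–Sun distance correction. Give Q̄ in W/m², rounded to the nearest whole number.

cos H_s = −tan(-8.1°) · tan(8.6°) = 0.0215, so H_s = arccos(0.0215) = 88.77°. In radians, H_s = 1.5493.
H_s sin φ sin δ = 1.5493 × -0.1409 × 0.1495 = -0.0326.
cos φ cos δ sin H_s = 0.9900 × 0.9888 × 0.9998 = 0.9787.
Q̄ = (1365/π) × (-0.0326 + 0.9787) = 434.49 × 0.9461 = 411.07 W/m².

411 W/m²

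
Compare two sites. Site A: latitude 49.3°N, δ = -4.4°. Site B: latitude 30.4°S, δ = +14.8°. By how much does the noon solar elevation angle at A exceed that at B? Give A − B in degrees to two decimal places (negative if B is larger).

-8.50°

A: 90° − |49.3 − (-4.4)| = 36.30°.
B: 90° − |-30.4 − (14.8)| = 44.80°.
A − B = 36.30 − 44.80 = -8.50°.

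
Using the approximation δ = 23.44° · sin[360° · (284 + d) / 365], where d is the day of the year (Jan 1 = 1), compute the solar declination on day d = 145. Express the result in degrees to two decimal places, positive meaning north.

360 × (284 + 145) / 365 = 423.123°; sin(423.123°) = 0.8920.
δ = 23.44 × 0.8920 = 20.908° ≈ +20.91°.

+20.91°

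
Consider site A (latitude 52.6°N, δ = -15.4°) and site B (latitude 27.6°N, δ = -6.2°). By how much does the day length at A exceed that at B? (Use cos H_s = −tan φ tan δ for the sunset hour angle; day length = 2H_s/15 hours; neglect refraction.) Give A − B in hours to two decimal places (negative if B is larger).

-2.38 h

A: H_s = arccos(−tan 52.6° · tan -15.4°) = 68.88°, so 2H_s/15 = 9.1840 h.
B: H_s = arccos(−tan 27.6° · tan -6.2°) = 86.74°, so 2H_s/15 = 11.5653 h.
A − B = 9.1840 − 11.5653 = -2.3813 h.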